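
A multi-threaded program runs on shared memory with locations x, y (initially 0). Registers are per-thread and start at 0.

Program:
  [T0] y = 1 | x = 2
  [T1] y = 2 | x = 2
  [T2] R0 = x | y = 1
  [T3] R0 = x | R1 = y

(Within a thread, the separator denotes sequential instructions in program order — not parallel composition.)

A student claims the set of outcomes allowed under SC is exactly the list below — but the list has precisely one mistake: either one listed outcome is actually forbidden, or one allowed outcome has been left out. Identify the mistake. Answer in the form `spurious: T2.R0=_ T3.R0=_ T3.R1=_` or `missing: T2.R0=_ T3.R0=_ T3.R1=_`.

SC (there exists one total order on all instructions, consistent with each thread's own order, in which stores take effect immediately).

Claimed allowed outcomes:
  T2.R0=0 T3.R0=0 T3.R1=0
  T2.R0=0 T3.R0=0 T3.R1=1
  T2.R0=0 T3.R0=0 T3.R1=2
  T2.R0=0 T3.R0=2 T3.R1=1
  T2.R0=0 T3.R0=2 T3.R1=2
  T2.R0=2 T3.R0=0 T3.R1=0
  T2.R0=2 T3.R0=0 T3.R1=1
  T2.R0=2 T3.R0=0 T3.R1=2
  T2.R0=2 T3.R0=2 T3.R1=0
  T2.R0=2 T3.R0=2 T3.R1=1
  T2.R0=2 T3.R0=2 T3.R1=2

spurious: T2.R0=2 T3.R0=2 T3.R1=0

outcome vector order: (T2.R0,T3.R0,T3.R1)
SC (10): 0/0/0 0/0/1 0/0/2 0/2/1 0/2/2 2/0/0 2/0/1 2/0/2 2/2/1 2/2/2
claimed∖SC = {2/2/0}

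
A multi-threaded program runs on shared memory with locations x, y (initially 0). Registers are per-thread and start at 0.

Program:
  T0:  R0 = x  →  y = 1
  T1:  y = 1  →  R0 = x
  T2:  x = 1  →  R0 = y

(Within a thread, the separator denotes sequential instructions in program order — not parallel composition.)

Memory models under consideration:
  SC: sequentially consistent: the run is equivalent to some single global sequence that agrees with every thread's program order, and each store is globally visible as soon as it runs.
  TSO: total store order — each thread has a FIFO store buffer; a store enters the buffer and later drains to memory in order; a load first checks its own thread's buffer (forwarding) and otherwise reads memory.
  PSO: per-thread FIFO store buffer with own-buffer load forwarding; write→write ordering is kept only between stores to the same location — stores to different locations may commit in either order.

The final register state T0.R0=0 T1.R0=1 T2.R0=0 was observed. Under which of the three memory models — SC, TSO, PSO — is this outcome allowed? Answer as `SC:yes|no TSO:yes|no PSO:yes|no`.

outcome vector order: (T0.R0,T1.R0,T2.R0)
SC: 6 outcomes — {0/0/1, 0/1/0, 0/1/1, 1/0/1, 1/1/0, 1/1/1}
TSO: 8 outcomes — {0/0/0, 0/0/1, 0/1/0, 0/1/1, 1/0/0, 1/0/1, 1/1/0, 1/1/1}
PSO: 8 outcomes — {0/0/0, 0/0/1, 0/1/0, 0/1/1, 1/0/0, 1/0/1, 1/1/0, 1/1/1}
target 0/1/0 ∈ {SC,TSO,PSO}

SC:yes TSO:yes PSO:yes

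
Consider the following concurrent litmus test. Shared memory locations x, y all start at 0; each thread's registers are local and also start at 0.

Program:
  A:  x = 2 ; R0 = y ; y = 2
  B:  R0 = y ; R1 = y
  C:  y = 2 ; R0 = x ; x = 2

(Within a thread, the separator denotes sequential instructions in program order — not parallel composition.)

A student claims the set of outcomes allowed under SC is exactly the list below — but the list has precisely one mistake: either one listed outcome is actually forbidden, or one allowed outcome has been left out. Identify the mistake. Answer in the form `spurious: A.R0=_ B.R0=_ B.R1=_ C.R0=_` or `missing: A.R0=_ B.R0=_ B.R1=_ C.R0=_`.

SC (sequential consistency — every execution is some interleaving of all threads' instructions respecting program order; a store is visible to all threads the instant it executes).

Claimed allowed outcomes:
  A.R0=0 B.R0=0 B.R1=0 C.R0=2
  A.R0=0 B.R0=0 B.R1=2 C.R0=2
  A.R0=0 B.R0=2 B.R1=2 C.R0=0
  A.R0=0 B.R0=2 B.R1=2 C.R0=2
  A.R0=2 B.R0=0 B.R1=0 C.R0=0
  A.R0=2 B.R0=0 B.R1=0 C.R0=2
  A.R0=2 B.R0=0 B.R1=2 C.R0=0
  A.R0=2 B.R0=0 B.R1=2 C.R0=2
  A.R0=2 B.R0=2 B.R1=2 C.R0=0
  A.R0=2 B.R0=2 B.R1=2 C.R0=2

outcome vector order: (A.R0,B.R0,B.R1,C.R0)
[SC] allowed = {0002, 0022, 0222, 2000, 2002, 2020, 2022, 2220, 2222}
claimed∖SC = {0220}

spurious: A.R0=0 B.R0=2 B.R1=2 C.R0=0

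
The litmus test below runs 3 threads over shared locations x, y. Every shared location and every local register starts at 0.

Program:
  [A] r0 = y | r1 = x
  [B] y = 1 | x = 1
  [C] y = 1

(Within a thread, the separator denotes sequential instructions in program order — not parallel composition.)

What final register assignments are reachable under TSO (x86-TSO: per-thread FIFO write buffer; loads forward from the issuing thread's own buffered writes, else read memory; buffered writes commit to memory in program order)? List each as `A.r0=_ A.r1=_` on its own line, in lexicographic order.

outcome vector order: (A.r0,A.r1)
|TSO outcomes| = 4

A.r0=0 A.r1=0
A.r0=0 A.r1=1
A.r0=1 A.r1=0
A.r0=1 A.r1=1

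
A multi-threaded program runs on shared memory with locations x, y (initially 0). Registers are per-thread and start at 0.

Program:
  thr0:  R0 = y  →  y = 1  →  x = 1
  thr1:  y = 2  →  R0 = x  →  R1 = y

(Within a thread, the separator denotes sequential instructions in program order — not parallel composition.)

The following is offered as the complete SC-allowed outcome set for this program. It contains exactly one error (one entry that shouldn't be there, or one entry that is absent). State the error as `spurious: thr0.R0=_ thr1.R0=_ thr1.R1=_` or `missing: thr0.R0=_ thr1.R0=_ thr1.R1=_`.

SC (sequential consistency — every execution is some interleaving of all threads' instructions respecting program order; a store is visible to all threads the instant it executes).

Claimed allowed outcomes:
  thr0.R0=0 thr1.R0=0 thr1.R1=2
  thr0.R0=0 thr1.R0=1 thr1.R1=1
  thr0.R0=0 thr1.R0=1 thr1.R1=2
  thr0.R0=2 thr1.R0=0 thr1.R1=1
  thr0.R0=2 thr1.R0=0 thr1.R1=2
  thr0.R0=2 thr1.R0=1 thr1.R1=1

missing: thr0.R0=0 thr1.R0=0 thr1.R1=1

outcome vector order: (thr0.R0,thr1.R0,thr1.R1)
SC: 7 outcomes — {(0,0,1); (0,0,2); (0,1,1); (0,1,2); (2,0,1); (2,0,2); (2,1,1)}
SC∖claimed = {(0,0,1)}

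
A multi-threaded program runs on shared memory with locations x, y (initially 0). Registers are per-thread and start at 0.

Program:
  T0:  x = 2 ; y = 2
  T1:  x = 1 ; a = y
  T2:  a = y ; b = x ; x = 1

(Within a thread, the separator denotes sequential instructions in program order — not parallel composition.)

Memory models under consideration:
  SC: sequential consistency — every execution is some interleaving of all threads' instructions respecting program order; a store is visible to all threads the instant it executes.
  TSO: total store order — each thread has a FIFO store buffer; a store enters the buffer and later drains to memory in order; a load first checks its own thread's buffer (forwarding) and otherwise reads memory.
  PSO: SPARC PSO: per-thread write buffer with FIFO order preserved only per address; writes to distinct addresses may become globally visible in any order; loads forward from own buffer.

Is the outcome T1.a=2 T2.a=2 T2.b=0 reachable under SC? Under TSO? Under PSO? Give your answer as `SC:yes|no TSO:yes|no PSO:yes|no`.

outcome vector order: (T1.a,T2.a,T2.b)
SC (10): 000; 001; 002; 021; 022; 200; 201; 202; 221; 222
TSO (10): 000; 001; 002; 021; 022; 200; 201; 202; 221; 222
PSO (12): 000; 001; 002; 020; 021; 022; 200; 201; 202; 220; 221; 222
target 220 ∈ {PSO}

SC:no TSO:no PSO:yes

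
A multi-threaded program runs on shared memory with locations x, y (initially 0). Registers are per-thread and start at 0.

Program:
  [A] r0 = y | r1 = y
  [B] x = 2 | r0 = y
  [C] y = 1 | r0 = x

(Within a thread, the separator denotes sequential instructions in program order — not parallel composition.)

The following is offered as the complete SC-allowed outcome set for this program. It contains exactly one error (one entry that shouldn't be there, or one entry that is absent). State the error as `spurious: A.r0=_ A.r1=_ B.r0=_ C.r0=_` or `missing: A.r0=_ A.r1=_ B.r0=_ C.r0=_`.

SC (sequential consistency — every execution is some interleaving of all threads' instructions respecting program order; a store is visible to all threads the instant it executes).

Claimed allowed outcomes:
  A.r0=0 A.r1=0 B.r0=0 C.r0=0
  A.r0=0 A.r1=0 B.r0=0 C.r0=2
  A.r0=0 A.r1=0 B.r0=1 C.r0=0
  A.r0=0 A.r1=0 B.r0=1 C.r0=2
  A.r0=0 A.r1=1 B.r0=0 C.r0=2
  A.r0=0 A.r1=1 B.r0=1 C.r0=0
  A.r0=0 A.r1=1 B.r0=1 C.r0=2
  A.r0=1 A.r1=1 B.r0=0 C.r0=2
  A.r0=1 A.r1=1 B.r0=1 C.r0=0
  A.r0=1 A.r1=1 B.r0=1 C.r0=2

outcome vector order: (A.r0,A.r1,B.r0,C.r0)
SC (9): 0002; 0010; 0012; 0102; 0110; 0112; 1102; 1110; 1112
claimed∖SC = {0000}

spurious: A.r0=0 A.r1=0 B.r0=0 C.r0=0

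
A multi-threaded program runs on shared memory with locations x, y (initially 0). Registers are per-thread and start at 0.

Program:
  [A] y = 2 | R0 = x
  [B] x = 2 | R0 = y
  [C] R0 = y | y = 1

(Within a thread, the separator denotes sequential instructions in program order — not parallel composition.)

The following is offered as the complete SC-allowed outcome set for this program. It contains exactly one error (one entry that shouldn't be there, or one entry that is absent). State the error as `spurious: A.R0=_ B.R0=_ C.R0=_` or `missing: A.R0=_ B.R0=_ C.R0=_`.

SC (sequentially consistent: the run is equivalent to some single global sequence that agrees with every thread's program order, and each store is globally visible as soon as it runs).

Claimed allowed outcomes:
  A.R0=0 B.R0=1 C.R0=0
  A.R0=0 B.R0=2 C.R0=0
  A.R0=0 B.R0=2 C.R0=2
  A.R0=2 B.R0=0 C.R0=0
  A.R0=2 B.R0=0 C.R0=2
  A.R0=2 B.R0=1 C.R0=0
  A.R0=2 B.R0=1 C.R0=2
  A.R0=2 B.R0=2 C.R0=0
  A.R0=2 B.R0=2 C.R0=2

missing: A.R0=0 B.R0=1 C.R0=2

outcome vector order: (A.R0,B.R0,C.R0)
SC: 10 outcomes — {0/1/0; 0/1/2; 0/2/0; 0/2/2; 2/0/0; 2/0/2; 2/1/0; 2/1/2; 2/2/0; 2/2/2}
SC∖claimed = {0/1/2}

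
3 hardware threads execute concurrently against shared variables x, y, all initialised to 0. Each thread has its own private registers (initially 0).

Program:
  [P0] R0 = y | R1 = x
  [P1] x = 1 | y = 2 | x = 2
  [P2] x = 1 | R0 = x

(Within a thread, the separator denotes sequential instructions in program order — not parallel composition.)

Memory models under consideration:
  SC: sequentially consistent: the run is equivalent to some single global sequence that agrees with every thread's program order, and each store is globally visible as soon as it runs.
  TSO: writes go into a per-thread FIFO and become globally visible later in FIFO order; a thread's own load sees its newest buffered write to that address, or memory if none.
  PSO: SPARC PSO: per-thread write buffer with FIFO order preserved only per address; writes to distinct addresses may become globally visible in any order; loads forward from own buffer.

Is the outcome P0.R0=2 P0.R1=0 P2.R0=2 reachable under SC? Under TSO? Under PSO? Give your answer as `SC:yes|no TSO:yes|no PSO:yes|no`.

SC:no TSO:no PSO:yes

outcome vector order: (P0.R0,P0.R1,P2.R0)
[SC] allowed = {0/0/1 0/0/2 0/1/1 0/1/2 0/2/1 0/2/2 2/1/1 2/1/2 2/2/1 2/2/2}
[TSO] allowed = {0/0/1 0/0/2 0/1/1 0/1/2 0/2/1 0/2/2 2/1/1 2/1/2 2/2/1 2/2/2}
[PSO] allowed = {0/0/1 0/0/2 0/1/1 0/1/2 0/2/1 0/2/2 2/0/1 2/0/2 2/1/1 2/1/2 2/2/1 2/2/2}
target 2/0/2 ∈ {PSO}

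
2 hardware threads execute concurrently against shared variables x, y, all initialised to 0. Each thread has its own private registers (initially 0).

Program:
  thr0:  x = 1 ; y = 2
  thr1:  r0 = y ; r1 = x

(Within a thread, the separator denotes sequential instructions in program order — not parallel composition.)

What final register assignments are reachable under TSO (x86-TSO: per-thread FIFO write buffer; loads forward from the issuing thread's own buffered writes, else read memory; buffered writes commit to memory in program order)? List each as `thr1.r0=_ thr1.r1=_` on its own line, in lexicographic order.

outcome vector order: (thr1.r0,thr1.r1)
|TSO outcomes| = 3

thr1.r0=0 thr1.r1=0
thr1.r0=0 thr1.r1=1
thr1.r0=2 thr1.r1=1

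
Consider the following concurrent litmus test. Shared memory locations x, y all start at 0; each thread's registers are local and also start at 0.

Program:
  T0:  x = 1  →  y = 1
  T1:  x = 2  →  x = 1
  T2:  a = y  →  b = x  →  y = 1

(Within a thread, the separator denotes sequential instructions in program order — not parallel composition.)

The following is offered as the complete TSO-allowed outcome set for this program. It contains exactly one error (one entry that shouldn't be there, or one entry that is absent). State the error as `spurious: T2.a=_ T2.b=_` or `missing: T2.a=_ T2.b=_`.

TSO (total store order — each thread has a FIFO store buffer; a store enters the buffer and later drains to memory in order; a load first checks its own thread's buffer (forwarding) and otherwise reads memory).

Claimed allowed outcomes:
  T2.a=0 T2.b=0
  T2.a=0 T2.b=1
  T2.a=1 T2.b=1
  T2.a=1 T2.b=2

outcome vector order: (T2.a,T2.b)
under TSO → 00 01 02 11 12
TSO∖claimed = {02}

missing: T2.a=0 T2.b=2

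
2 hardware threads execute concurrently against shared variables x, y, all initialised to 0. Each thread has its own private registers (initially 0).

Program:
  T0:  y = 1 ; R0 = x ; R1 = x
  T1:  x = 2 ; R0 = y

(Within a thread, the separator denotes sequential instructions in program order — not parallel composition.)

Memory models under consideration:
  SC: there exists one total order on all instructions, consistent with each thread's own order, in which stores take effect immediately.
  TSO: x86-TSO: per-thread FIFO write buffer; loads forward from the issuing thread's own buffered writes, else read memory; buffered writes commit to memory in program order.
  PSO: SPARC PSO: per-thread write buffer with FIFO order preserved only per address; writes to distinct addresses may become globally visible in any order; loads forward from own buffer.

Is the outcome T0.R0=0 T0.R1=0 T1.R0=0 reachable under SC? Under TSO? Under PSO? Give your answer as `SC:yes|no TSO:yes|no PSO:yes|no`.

outcome vector order: (T0.R0,T0.R1,T1.R0)
under SC → 0/0/1 0/2/1 2/2/0 2/2/1
under TSO → 0/0/0 0/0/1 0/2/0 0/2/1 2/2/0 2/2/1
under PSO → 0/0/0 0/0/1 0/2/0 0/2/1 2/2/0 2/2/1
target 0/0/0 ∈ {TSO,PSO}

SC:no TSO:yes PSO:yes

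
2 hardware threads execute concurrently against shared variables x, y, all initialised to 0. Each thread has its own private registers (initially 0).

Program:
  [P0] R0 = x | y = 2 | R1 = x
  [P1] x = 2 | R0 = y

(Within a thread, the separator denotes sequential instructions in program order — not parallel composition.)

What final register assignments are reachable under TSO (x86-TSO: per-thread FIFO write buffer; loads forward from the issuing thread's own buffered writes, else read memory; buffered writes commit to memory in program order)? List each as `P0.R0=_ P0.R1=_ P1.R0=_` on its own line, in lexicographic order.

P0.R0=0 P0.R1=0 P1.R0=0
P0.R0=0 P0.R1=0 P1.R0=2
P0.R0=0 P0.R1=2 P1.R0=0
P0.R0=0 P0.R1=2 P1.R0=2
P0.R0=2 P0.R1=2 P1.R0=0
P0.R0=2 P0.R1=2 P1.R0=2

outcome vector order: (P0.R0,P0.R1,P1.R0)
|TSO outcomes| = 6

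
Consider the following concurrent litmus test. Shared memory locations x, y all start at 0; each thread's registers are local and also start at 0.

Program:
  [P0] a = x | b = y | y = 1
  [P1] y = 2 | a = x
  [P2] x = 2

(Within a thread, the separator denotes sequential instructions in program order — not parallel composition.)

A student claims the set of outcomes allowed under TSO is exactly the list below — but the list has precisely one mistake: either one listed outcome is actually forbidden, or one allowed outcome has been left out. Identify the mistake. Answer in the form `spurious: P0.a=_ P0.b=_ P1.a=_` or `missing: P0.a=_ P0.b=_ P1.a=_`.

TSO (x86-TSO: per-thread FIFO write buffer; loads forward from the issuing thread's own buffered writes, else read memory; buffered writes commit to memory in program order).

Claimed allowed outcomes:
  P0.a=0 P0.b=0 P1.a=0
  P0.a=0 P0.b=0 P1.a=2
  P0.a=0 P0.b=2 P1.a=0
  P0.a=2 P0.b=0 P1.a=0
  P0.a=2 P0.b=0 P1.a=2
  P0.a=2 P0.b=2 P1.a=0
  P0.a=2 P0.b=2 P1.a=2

missing: P0.a=0 P0.b=2 P1.a=2

outcome vector order: (P0.a,P0.b,P1.a)
TSO (8): 0/0/0; 0/0/2; 0/2/0; 0/2/2; 2/0/0; 2/0/2; 2/2/0; 2/2/2
TSO∖claimed = {0/2/2}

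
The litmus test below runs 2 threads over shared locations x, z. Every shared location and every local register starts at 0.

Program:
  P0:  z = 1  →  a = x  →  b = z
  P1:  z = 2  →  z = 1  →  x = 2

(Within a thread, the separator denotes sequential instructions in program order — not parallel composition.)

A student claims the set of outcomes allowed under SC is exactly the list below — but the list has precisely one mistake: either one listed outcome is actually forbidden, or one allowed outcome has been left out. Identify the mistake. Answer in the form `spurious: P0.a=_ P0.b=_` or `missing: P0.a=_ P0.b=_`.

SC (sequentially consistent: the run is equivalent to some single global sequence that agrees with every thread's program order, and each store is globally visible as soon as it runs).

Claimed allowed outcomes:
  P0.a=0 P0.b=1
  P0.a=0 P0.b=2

outcome vector order: (P0.a,P0.b)
under SC → 0/1, 0/2, 2/1
SC∖claimed = {2/1}

missing: P0.a=2 P0.b=1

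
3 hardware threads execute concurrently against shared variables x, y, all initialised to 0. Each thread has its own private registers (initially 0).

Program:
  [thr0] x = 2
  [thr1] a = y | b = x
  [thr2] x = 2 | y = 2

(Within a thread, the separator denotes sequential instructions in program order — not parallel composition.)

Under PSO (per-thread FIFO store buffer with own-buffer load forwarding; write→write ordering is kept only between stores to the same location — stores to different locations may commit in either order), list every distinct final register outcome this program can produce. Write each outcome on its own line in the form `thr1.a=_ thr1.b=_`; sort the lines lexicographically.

outcome vector order: (thr1.a,thr1.b)
|PSO outcomes| = 4

thr1.a=0 thr1.b=0
thr1.a=0 thr1.b=2
thr1.a=2 thr1.b=0
thr1.a=2 thr1.b=2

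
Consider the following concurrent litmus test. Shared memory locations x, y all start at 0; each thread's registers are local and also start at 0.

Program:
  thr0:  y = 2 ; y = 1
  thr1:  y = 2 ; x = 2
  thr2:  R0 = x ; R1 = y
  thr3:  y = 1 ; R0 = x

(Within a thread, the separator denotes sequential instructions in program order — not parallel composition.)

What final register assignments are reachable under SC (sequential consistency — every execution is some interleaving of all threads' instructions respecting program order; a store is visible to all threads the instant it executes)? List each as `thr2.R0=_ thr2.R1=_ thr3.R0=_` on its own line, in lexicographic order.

outcome vector order: (thr2.R0,thr2.R1,thr3.R0)
|SC outcomes| = 10

thr2.R0=0 thr2.R1=0 thr3.R0=0
thr2.R0=0 thr2.R1=0 thr3.R0=2
thr2.R0=0 thr2.R1=1 thr3.R0=0
thr2.R0=0 thr2.R1=1 thr3.R0=2
thr2.R0=0 thr2.R1=2 thr3.R0=0
thr2.R0=0 thr2.R1=2 thr3.R0=2
thr2.R0=2 thr2.R1=1 thr3.R0=0
thr2.R0=2 thr2.R1=1 thr3.R0=2
thr2.R0=2 thr2.R1=2 thr3.R0=0
thr2.R0=2 thr2.R1=2 thr3.R0=2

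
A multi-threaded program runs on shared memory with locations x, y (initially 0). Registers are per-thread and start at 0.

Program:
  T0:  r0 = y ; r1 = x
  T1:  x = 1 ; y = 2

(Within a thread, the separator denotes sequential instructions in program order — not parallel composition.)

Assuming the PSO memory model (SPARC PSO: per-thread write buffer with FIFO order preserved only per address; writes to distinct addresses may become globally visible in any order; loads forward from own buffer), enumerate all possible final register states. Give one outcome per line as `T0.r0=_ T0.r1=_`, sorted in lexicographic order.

T0.r0=0 T0.r1=0
T0.r0=0 T0.r1=1
T0.r0=2 T0.r1=0
T0.r0=2 T0.r1=1

outcome vector order: (T0.r0,T0.r1)
|PSO outcomes| = 4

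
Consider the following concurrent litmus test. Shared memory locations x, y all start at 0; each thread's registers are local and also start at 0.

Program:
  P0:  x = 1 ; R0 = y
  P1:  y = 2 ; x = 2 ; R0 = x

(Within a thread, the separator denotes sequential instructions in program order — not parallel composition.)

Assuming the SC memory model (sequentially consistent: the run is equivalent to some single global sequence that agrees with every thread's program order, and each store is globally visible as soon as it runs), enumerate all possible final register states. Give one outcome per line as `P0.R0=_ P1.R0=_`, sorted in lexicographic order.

P0.R0=0 P1.R0=2
P0.R0=2 P1.R0=1
P0.R0=2 P1.R0=2

outcome vector order: (P0.R0,P1.R0)
|SC outcomes| = 3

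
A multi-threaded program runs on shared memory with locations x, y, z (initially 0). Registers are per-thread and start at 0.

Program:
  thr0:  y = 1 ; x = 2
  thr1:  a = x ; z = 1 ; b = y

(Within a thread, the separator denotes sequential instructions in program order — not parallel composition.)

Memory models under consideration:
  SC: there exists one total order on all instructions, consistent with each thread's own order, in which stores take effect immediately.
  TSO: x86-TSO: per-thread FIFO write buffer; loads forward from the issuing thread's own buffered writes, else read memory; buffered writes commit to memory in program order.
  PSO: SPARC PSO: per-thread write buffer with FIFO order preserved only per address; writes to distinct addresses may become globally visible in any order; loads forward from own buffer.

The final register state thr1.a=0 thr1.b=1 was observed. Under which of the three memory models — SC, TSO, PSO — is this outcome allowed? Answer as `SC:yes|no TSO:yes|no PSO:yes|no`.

outcome vector order: (thr1.a,thr1.b)
SC: 3 outcomes — {0/0 0/1 2/1}
TSO: 3 outcomes — {0/0 0/1 2/1}
PSO: 4 outcomes — {0/0 0/1 2/0 2/1}
target 0/1 ∈ {SC,TSO,PSO}

SC:yes TSO:yes PSO:yes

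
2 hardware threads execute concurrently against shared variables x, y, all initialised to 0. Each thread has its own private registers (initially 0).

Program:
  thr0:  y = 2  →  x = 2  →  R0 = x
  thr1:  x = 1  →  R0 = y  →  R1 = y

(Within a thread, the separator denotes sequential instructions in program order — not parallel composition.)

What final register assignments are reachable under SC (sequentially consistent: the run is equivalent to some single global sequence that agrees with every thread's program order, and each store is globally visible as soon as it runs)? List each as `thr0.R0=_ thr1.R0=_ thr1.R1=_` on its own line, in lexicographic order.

thr0.R0=1 thr1.R0=2 thr1.R1=2
thr0.R0=2 thr1.R0=0 thr1.R1=0
thr0.R0=2 thr1.R0=0 thr1.R1=2
thr0.R0=2 thr1.R0=2 thr1.R1=2

outcome vector order: (thr0.R0,thr1.R0,thr1.R1)
|SC outcomes| = 4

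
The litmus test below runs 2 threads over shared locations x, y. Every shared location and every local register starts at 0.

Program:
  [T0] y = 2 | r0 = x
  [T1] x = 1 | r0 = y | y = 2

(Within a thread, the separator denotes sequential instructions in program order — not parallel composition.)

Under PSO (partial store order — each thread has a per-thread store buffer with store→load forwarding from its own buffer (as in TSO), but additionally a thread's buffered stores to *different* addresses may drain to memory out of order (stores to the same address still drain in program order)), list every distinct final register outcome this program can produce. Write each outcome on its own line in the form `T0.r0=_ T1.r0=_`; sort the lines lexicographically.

T0.r0=0 T1.r0=0
T0.r0=0 T1.r0=2
T0.r0=1 T1.r0=0
T0.r0=1 T1.r0=2

outcome vector order: (T0.r0,T1.r0)
|PSO outcomes| = 4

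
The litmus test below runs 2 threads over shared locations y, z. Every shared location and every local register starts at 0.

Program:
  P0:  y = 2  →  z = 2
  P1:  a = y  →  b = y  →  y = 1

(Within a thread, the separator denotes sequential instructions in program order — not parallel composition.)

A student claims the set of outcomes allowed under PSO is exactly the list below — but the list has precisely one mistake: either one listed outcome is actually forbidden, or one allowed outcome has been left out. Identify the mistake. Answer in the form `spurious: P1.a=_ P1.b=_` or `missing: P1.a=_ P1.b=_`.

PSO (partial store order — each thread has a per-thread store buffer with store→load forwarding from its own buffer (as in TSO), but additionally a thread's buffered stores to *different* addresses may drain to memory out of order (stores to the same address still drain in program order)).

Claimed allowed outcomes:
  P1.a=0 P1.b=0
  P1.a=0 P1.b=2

missing: P1.a=2 P1.b=2

outcome vector order: (P1.a,P1.b)
under PSO → <0 0>, <0 2>, <2 2>
PSO∖claimed = {<2 2>}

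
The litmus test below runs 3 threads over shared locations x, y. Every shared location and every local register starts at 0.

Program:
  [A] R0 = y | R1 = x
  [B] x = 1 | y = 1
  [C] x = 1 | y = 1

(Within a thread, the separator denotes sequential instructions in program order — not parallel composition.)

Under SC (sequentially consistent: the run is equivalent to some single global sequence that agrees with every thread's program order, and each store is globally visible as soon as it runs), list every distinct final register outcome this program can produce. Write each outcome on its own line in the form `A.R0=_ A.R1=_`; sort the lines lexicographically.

outcome vector order: (A.R0,A.R1)
|SC outcomes| = 3

A.R0=0 A.R1=0
A.R0=0 A.R1=1
A.R0=1 A.R1=1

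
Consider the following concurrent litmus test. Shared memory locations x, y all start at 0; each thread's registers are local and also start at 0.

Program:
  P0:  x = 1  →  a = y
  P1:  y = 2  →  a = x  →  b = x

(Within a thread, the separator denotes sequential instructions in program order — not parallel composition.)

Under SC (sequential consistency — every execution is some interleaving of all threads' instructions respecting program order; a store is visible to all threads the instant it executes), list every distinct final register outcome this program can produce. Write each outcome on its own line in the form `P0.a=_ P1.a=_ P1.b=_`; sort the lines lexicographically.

outcome vector order: (P0.a,P1.a,P1.b)
|SC outcomes| = 4

P0.a=0 P1.a=1 P1.b=1
P0.a=2 P1.a=0 P1.b=0
P0.a=2 P1.a=0 P1.b=1
P0.a=2 P1.a=1 P1.b=1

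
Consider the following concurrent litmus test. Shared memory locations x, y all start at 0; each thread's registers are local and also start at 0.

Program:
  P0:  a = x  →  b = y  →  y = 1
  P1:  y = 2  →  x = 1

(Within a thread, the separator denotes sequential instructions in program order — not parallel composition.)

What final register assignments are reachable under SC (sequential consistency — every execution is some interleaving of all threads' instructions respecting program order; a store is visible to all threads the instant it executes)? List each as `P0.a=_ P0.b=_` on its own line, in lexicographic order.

P0.a=0 P0.b=0
P0.a=0 P0.b=2
P0.a=1 P0.b=2

outcome vector order: (P0.a,P0.b)
|SC outcomes| = 3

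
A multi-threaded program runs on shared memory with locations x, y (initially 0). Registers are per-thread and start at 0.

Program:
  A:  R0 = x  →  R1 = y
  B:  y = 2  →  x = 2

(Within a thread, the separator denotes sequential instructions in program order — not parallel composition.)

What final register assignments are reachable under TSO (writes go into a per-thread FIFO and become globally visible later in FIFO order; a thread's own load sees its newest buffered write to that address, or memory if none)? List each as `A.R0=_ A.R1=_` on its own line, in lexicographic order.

outcome vector order: (A.R0,A.R1)
|TSO outcomes| = 3

A.R0=0 A.R1=0
A.R0=0 A.R1=2
A.R0=2 A.R1=2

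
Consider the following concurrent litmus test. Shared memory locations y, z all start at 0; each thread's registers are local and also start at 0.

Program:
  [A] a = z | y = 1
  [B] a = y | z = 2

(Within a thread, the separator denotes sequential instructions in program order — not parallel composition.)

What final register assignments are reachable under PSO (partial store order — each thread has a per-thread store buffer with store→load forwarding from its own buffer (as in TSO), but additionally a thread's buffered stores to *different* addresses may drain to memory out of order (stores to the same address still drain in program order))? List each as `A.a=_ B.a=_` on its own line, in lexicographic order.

A.a=0 B.a=0
A.a=0 B.a=1
A.a=2 B.a=0

outcome vector order: (A.a,B.a)
|PSO outcomes| = 3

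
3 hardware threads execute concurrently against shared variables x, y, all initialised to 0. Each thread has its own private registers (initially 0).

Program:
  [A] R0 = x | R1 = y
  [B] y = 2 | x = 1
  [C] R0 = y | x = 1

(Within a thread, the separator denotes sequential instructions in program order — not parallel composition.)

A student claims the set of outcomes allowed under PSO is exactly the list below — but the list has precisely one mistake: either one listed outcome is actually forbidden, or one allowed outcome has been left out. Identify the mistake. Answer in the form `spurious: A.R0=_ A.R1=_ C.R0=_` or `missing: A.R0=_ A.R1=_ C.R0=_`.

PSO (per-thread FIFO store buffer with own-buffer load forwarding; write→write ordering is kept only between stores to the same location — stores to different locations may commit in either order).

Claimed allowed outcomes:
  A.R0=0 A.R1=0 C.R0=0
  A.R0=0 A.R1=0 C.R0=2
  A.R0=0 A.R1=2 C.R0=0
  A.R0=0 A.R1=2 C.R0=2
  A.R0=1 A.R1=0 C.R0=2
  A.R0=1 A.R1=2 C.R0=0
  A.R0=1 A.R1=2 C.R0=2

missing: A.R0=1 A.R1=0 C.R0=0

outcome vector order: (A.R0,A.R1,C.R0)
PSO (8): 000 002 020 022 100 102 120 122
PSO∖claimed = {100}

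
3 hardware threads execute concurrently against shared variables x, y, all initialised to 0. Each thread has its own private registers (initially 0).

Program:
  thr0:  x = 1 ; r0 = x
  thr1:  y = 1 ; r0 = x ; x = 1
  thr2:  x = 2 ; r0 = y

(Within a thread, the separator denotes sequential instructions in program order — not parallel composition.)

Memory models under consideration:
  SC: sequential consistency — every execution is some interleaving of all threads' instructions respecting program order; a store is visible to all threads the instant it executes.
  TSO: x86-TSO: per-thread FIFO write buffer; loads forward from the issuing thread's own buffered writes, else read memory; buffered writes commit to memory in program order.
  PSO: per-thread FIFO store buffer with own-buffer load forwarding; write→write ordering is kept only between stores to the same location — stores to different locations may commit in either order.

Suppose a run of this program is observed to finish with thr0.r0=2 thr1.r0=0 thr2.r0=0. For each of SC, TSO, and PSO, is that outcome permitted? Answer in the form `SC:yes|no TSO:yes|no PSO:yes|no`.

outcome vector order: (thr0.r0,thr1.r0,thr2.r0)
SC (9): (1,0,1); (1,1,0); (1,1,1); (1,2,0); (1,2,1); (2,0,1); (2,1,1); (2,2,0); (2,2,1)
TSO (12): (1,0,0); (1,0,1); (1,1,0); (1,1,1); (1,2,0); (1,2,1); (2,0,0); (2,0,1); (2,1,0); (2,1,1); (2,2,0); (2,2,1)
PSO (12): (1,0,0); (1,0,1); (1,1,0); (1,1,1); (1,2,0); (1,2,1); (2,0,0); (2,0,1); (2,1,0); (2,1,1); (2,2,0); (2,2,1)
target (2,0,0) ∈ {TSO,PSO}

SC:no TSO:yes PSO:yes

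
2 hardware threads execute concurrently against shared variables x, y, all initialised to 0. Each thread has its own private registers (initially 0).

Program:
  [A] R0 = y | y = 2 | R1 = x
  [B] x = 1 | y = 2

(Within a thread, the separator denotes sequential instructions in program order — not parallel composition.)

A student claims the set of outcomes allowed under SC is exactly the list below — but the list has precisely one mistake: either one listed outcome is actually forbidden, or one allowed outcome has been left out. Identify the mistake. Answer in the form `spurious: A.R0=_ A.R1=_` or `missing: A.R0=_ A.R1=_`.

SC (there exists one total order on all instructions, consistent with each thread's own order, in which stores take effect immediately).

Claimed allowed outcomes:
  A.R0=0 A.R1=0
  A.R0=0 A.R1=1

missing: A.R0=2 A.R1=1

outcome vector order: (A.R0,A.R1)
SC: 3 outcomes — {(0,0); (0,1); (2,1)}
SC∖claimed = {(2,1)}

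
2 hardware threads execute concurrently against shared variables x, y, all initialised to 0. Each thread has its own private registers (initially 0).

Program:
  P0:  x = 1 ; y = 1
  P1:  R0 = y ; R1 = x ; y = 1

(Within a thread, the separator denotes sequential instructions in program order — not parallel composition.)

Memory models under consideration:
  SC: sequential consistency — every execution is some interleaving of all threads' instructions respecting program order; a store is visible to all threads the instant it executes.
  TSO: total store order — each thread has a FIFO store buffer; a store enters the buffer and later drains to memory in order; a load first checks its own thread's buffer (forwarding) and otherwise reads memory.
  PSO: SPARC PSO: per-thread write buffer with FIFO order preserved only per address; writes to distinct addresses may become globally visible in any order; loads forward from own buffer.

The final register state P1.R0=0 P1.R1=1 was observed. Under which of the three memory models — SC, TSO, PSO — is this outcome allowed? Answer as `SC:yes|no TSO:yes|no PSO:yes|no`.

outcome vector order: (P1.R0,P1.R1)
under SC → 00; 01; 11
under TSO → 00; 01; 11
under PSO → 00; 01; 10; 11
target 01 ∈ {SC,TSO,PSO}

SC:yes TSO:yes PSO:yes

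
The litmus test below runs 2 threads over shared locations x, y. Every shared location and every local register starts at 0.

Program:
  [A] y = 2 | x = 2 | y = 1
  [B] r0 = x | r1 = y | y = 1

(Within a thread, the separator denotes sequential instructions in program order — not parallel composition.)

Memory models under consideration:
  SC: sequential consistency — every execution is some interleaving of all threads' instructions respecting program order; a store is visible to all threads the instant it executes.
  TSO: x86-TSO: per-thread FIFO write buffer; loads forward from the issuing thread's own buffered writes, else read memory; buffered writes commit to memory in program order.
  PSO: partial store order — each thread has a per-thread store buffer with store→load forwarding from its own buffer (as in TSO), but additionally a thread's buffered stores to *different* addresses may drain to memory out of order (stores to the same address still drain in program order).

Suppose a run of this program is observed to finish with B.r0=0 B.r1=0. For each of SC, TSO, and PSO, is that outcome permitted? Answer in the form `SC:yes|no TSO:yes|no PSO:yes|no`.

SC:yes TSO:yes PSO:yes

outcome vector order: (B.r0,B.r1)
[SC] allowed = {<0 0>, <0 1>, <0 2>, <2 1>, <2 2>}
[TSO] allowed = {<0 0>, <0 1>, <0 2>, <2 1>, <2 2>}
[PSO] allowed = {<0 0>, <0 1>, <0 2>, <2 0>, <2 1>, <2 2>}
target <0 0> ∈ {SC,TSO,PSO}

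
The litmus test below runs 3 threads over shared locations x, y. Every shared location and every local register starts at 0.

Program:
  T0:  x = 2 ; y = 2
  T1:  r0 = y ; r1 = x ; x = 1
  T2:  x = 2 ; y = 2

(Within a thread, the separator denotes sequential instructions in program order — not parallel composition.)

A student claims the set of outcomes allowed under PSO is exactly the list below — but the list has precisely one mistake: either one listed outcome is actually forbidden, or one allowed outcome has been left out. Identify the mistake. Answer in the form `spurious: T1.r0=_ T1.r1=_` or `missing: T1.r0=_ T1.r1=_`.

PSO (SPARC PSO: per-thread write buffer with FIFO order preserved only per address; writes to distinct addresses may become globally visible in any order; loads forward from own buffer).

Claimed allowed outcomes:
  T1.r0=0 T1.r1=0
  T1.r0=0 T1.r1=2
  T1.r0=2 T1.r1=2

outcome vector order: (T1.r0,T1.r1)
[PSO] allowed = {(0,0), (0,2), (2,0), (2,2)}
PSO∖claimed = {(2,0)}

missing: T1.r0=2 T1.r1=0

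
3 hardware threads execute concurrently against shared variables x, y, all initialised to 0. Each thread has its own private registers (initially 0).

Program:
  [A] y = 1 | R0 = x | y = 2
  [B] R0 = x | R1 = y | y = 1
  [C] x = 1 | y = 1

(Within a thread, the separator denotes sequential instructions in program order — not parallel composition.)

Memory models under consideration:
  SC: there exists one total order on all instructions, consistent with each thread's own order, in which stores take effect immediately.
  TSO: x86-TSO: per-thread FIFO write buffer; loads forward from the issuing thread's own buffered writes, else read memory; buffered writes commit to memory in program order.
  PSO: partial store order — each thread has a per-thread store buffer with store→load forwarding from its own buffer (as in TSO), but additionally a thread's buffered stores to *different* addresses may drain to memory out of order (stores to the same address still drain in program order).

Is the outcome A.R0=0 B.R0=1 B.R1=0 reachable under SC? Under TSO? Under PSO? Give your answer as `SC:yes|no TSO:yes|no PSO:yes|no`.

outcome vector order: (A.R0,B.R0,B.R1)
SC: 11 outcomes — {0/0/0; 0/0/1; 0/0/2; 0/1/1; 0/1/2; 1/0/0; 1/0/1; 1/0/2; 1/1/0; 1/1/1; 1/1/2}
TSO: 12 outcomes — {0/0/0; 0/0/1; 0/0/2; 0/1/0; 0/1/1; 0/1/2; 1/0/0; 1/0/1; 1/0/2; 1/1/0; 1/1/1; 1/1/2}
PSO: 12 outcomes — {0/0/0; 0/0/1; 0/0/2; 0/1/0; 0/1/1; 0/1/2; 1/0/0; 1/0/1; 1/0/2; 1/1/0; 1/1/1; 1/1/2}
target 0/1/0 ∈ {TSO,PSO}

SC:no TSO:yes PSO:yes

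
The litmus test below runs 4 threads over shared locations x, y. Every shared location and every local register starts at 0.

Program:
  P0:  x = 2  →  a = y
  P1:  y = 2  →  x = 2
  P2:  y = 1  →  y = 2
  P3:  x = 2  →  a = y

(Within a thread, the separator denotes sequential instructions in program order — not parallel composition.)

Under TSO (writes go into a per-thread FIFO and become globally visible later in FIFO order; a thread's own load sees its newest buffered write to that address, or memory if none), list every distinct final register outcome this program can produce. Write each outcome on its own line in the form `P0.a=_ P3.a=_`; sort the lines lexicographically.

P0.a=0 P3.a=0
P0.a=0 P3.a=1
P0.a=0 P3.a=2
P0.a=1 P3.a=0
P0.a=1 P3.a=1
P0.a=1 P3.a=2
P0.a=2 P3.a=0
P0.a=2 P3.a=1
P0.a=2 P3.a=2

outcome vector order: (P0.a,P3.a)
|TSO outcomes| = 9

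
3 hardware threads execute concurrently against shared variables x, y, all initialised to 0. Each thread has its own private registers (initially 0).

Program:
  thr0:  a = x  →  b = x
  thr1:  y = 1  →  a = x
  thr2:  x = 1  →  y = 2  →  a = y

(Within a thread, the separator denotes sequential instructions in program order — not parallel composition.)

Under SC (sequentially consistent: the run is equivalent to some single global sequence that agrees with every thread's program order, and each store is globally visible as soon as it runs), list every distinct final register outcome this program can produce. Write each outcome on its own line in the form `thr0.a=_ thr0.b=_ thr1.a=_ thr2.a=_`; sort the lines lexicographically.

thr0.a=0 thr0.b=0 thr1.a=0 thr2.a=2
thr0.a=0 thr0.b=0 thr1.a=1 thr2.a=1
thr0.a=0 thr0.b=0 thr1.a=1 thr2.a=2
thr0.a=0 thr0.b=1 thr1.a=0 thr2.a=2
thr0.a=0 thr0.b=1 thr1.a=1 thr2.a=1
thr0.a=0 thr0.b=1 thr1.a=1 thr2.a=2
thr0.a=1 thr0.b=1 thr1.a=0 thr2.a=2
thr0.a=1 thr0.b=1 thr1.a=1 thr2.a=1
thr0.a=1 thr0.b=1 thr1.a=1 thr2.a=2

outcome vector order: (thr0.a,thr0.b,thr1.a,thr2.a)
|SC outcomes| = 9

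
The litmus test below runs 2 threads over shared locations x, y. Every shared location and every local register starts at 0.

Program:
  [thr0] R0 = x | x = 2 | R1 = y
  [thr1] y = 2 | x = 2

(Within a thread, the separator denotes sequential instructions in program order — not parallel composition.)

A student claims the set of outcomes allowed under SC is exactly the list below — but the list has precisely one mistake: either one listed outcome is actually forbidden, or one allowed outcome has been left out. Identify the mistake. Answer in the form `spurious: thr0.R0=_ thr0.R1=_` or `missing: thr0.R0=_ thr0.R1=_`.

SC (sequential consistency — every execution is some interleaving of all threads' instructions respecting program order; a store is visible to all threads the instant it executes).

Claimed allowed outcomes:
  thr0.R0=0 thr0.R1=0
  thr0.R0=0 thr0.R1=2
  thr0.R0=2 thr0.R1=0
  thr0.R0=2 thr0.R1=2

spurious: thr0.R0=2 thr0.R1=0

outcome vector order: (thr0.R0,thr0.R1)
under SC → 00, 02, 22
claimed∖SC = {20}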